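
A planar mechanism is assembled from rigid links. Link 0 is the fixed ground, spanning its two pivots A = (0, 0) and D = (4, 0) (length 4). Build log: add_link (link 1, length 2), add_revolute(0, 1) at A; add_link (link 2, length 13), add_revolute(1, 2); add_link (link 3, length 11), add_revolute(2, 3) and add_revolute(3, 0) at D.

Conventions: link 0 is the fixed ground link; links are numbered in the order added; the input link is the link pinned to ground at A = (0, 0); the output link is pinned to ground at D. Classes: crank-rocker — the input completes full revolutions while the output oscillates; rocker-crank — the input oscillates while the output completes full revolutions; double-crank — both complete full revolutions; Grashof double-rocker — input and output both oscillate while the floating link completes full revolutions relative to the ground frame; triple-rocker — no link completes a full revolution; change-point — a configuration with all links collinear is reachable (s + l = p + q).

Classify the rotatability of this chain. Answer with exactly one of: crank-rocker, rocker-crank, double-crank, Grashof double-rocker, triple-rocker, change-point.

lengths: ground=4, input=2, coupler=13, output=11
sorted: s=2 (shortest), l=13 (longest), p+q=15
s + l = 15 vs p + q = 15
s + l = p + q → change-point (collinear configuration reachable)

change-point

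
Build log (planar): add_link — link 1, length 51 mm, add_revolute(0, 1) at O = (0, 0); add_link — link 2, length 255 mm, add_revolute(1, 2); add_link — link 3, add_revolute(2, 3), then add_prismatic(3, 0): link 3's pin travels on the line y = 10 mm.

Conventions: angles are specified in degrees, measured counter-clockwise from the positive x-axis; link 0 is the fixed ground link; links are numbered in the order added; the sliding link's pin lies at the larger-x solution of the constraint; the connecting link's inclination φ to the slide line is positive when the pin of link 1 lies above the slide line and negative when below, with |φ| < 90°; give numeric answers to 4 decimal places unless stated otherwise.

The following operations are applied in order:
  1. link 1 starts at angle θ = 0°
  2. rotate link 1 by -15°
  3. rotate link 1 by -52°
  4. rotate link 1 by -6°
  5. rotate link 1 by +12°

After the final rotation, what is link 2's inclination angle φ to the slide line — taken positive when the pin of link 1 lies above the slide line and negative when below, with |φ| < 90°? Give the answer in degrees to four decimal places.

geometry: r = 51 mm, L = 255 mm, e = 10 mm; θ starts at 0°
rotate link 1 by -15°: θ ← 0° -15° = -15°
rotate link 1 by -52°: θ ← -15° -52° = -67°
rotate link 1 by -6°: θ ← -67° -6° = -73°
rotate link 1 by +12°: θ ← -73° +12° = -61°
h = r sin θ − e = -44.605605 − 10 = -54.605605
sin φ = h / L = -54.605605 / 255 = -0.21413963
φ = arcsin(-0.21413963) = -12.365056°

-12.3651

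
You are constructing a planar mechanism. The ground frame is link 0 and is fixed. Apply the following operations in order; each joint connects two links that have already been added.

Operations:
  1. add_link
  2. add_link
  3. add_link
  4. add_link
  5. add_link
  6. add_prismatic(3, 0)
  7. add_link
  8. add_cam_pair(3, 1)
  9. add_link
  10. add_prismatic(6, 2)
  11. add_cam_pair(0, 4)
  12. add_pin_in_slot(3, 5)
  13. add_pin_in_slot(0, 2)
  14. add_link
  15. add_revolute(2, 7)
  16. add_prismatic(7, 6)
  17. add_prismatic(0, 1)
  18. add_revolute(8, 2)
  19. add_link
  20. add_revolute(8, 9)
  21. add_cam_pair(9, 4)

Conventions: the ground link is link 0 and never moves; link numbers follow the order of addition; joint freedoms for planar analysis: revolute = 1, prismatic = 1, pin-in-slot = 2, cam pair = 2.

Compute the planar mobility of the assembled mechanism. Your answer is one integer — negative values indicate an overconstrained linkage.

ground; <1,0,0>
#1 <2,0,0>
#2 <3,0,0>
#3 <4,0,0>
#4 <5,0,0>
#5 <6,0,0>
P:3↔0 J1 <6,1,0>
#6 <7,1,0>
C:3↔1 J2 <7,1,1>
#7 <8,1,1>
P:6↔2 J1 <8,2,1>
C:0↔4 J2 <8,2,2>
PS:3↔5 J2 <8,2,3>
PS:0↔2 J2 <8,2,4>
#8 <9,2,4>
R:2↔7 J1 <9,3,4>
P:7↔6 J1 <9,4,4>
P:0↔1 J1 <9,5,4>
R:8↔2 J1 <9,6,4>
#9 <10,6,4>
R:8↔9 J1 <10,7,4>
C:9↔4 J2 <10,7,5>
3×9 − 2×7 − 1×5 = 8

M = 8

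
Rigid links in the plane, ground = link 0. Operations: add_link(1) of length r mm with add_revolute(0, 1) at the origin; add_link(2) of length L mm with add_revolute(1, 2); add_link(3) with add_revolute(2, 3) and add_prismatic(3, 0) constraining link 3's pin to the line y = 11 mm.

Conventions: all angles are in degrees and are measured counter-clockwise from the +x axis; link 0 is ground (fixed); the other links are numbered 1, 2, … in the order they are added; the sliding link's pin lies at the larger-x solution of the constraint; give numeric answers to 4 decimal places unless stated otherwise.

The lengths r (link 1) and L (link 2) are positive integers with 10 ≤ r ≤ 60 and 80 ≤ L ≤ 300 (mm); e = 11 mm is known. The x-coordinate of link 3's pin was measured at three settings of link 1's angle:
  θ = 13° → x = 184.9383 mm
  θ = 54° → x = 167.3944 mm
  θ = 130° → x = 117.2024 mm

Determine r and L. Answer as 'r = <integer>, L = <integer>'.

constraint per measurement: (x − r cos θ)² + (r sin θ − e)² = L²
subtracting the θ₁ and θ₂ equations cancels the r² and L² terms:
r = (x₁² − x₂²) / (2[(x₁cos θ₁ + e sin θ₁) − (x₂cos θ₂ + e sin θ₂)]) = 41.0000 → r = 41
L² = (x₁ − r cos θ₁)² + (r sin θ₁ − e)² = 21025.0048 → L = 145.0000 → L = 145
check at θ₃=130°: x = 117.2024 (printed 117.2024) ✓

r = 41, L = 145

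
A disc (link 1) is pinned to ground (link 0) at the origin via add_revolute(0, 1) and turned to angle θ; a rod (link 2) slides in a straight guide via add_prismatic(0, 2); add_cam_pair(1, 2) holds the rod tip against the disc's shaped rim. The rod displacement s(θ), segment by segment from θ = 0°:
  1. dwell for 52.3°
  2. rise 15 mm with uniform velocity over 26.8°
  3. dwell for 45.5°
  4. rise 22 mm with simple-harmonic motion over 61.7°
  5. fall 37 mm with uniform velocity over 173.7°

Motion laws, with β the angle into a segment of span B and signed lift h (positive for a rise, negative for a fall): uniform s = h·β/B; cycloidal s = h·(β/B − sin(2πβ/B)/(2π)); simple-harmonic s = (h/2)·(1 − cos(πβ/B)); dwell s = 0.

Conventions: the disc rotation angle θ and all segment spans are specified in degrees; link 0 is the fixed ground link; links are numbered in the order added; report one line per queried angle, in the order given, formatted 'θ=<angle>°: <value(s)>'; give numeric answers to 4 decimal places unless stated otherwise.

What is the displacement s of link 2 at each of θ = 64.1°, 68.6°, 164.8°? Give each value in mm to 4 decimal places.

segment 1 (0° to 52.3°, dwell): s unchanged at 0.0000
θ = 64.1° falls in segment 2 (52.3° to 79.1°, uniform, h = 15): β = 64.1 − 52.3 = 11.8°, B = 26.8°; Δs = 15·11.8/26.8 = 6.6045; s = 0.0000 + 6.6045 = 6.6045
θ = 68.6° falls in segment 2 (52.3° to 79.1°, uniform, h = 15): β = 68.6 − 52.3 = 16.3°, B = 26.8°; Δs = 15·16.3/26.8 = 9.1231; s = 0.0000 + 9.1231 = 9.1231
segment 2 (52.3° to 79.1°, uniform, h = 15) is passed completely: s = 0.0000 + (15) = 15.0000
segment 3 (79.1° to 124.6°, dwell): s unchanged at 15.0000
θ = 164.8° falls in segment 4 (124.6° to 186.3°, simple-harmonic, h = 22): β = 164.8 − 124.6 = 40.2°, B = 61.7°; Δs = 22/2·(1 − cos(π·0.6515)) = 16.0412; s = 15.0000 + 16.0412 = 31.0412

θ=64.1°: 6.6045
θ=68.6°: 9.1231
θ=164.8°: 31.0412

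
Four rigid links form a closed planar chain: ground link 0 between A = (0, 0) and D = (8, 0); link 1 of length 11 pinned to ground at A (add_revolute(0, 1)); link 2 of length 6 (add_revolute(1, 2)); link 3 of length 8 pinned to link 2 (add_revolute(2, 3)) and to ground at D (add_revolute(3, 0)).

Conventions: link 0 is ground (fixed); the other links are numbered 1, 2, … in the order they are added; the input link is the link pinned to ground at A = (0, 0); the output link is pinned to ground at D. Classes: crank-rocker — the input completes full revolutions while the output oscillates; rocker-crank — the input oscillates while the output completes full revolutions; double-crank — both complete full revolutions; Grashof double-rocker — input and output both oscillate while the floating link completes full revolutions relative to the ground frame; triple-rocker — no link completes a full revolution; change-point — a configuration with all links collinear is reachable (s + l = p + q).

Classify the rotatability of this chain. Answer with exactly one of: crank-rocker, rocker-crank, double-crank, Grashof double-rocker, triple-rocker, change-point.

lengths: ground=8, input=11, coupler=6, output=8
sorted: s=6 (shortest), l=11 (longest), p+q=16
s + l = 17 vs p + q = 16
s + l > p + q → non-Grashof → no link fully rotates → triple-rocker

triple-rocker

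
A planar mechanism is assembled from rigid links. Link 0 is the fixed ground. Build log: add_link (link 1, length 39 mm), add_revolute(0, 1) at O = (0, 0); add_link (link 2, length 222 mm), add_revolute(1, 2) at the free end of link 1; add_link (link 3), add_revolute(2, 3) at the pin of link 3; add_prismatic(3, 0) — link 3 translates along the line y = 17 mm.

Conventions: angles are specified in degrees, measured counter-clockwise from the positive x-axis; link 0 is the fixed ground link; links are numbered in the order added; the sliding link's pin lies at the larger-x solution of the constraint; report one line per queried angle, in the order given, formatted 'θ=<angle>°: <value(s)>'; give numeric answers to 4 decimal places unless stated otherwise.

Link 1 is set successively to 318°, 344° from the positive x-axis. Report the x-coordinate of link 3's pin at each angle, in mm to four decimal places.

geometry: r = 39 mm, L = 222 mm, e = 17 mm
θ=318°: crank pin P = (r cos θ, r sin θ) = (28.982648, -26.096094)
θ=318°: h = r sin θ − e = -26.096094 − 17 = -43.096094
θ=318°: x = r cos θ + √(L² − h²) = 28.982648 + 217.776782 = 246.759430
θ=344°: crank pin P = (r cos θ, r sin θ) = (37.489206, -10.749857)
θ=344°: h = r sin θ − e = -10.749857 − 17 = -27.749857
θ=344°: x = r cos θ + √(L² − h²) = 37.489206 + 220.258815 = 257.748021

θ=318°: 246.7594
θ=344°: 257.7480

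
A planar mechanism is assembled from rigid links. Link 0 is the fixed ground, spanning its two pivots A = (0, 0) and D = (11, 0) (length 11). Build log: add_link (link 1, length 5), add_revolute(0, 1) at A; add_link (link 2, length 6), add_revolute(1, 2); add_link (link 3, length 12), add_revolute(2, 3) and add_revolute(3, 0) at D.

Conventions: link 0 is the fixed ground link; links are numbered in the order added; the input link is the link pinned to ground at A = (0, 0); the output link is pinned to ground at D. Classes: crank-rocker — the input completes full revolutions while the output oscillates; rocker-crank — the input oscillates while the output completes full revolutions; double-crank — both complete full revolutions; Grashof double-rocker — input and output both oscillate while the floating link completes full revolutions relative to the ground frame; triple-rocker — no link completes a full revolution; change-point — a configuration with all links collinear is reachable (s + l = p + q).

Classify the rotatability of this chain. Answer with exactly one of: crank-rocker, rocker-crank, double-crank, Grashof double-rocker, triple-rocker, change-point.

lengths: ground=11, input=5, coupler=6, output=12
sorted: s=5 (shortest), l=12 (longest), p+q=17
s + l = 17 vs p + q = 17
s + l = p + q → change-point (collinear configuration reachable)

change-point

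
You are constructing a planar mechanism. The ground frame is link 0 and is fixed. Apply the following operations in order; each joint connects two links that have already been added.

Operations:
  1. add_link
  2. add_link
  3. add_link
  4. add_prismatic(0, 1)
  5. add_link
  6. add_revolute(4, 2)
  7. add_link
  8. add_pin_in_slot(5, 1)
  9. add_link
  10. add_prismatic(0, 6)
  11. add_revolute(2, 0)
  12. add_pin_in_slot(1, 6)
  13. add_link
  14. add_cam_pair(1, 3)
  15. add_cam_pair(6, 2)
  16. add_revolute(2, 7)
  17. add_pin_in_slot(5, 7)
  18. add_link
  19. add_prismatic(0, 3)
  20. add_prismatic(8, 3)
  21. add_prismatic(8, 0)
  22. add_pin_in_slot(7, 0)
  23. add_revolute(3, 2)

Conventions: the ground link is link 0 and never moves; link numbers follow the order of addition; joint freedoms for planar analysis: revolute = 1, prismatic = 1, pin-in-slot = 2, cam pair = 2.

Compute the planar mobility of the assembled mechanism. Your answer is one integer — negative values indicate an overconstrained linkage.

L=1 J1=0 J2=0
add link → L=2 J1=0 J2=0
add link → L=3 J1=0 J2=0
add link → L=4 J1=0 J2=0
P@0,1 dof=1 J1 → L=4 J1=1 J2=0
add link → L=5 J1=1 J2=0
R@4,2 dof=1 J1 → L=5 J1=2 J2=0
add link → L=6 J1=2 J2=0
PS@5,1 dof=2 J2 → L=6 J1=2 J2=1
add link → L=7 J1=2 J2=1
P@0,6 dof=1 J1 → L=7 J1=3 J2=1
R@2,0 dof=1 J1 → L=7 J1=4 J2=1
PS@1,6 dof=2 J2 → L=7 J1=4 J2=2
add link → L=8 J1=4 J2=2
C@1,3 dof=2 J2 → L=8 J1=4 J2=3
C@6,2 dof=2 J2 → L=8 J1=4 J2=4
R@2,7 dof=1 J1 → L=8 J1=5 J2=4
PS@5,7 dof=2 J2 → L=8 J1=5 J2=5
add link → L=9 J1=5 J2=5
P@0,3 dof=1 J1 → L=9 J1=6 J2=5
P@8,3 dof=1 J1 → L=9 J1=7 J2=5
P@8,0 dof=1 J1 → L=9 J1=8 J2=5
PS@7,0 dof=2 J2 → L=9 J1=8 J2=6
R@3,2 dof=1 J1 → L=9 J1=9 J2=6
M=3(L−1)−2J1−J2=3·8−2·9−6=0

M = 0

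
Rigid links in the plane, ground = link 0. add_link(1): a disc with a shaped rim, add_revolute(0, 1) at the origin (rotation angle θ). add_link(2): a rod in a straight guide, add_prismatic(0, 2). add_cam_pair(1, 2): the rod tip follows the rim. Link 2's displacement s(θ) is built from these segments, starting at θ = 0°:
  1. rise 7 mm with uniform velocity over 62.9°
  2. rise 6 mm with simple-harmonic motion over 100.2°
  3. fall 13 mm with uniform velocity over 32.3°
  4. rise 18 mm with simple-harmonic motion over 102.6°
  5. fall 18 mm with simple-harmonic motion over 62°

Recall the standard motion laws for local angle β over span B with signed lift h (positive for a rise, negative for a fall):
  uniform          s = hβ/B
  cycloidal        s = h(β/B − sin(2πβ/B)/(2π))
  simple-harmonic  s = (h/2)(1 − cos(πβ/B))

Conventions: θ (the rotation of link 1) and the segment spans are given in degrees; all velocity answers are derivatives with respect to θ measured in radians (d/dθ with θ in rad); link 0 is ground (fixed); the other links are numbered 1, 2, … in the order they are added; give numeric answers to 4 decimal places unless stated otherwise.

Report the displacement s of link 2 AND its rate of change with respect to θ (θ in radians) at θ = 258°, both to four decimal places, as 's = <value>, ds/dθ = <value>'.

segment 1 (0° to 62.9°, uniform, h = 7) is passed completely: s = 0.0000 + (7) = 7.0000
segment 2 (62.9° to 163.1°, simple-harmonic, h = 6) is passed completely: s = 7.0000 + (6) = 13.0000
segment 3 (163.1° to 195.4°, uniform, h = -13) is passed completely: s = 13.0000 + (-13) = 0.0000
θ = 258° falls in segment 4 (195.4° to 298°, simple-harmonic, h = 18): β = 258 − 195.4 = 62.6°, B = 102.6°; Δs = 18/2·(1 − cos(π·0.6101)) = 12.0523; s = 0.0000 + 12.0523 = 12.0523
velocity in seg [195.4°–298°] (simple-harmonic), θ in radians: β = 62.6° = 1.0926 rad, B = 102.6° = 1.7907 rad; ds/dθ = (πh/(2B)) sin(πβ/B) = (π·18/(2·1.7907)) sin(π·0.6101) = 14.853718 mm/rad

s = 12.0523, ds/dθ = 14.8537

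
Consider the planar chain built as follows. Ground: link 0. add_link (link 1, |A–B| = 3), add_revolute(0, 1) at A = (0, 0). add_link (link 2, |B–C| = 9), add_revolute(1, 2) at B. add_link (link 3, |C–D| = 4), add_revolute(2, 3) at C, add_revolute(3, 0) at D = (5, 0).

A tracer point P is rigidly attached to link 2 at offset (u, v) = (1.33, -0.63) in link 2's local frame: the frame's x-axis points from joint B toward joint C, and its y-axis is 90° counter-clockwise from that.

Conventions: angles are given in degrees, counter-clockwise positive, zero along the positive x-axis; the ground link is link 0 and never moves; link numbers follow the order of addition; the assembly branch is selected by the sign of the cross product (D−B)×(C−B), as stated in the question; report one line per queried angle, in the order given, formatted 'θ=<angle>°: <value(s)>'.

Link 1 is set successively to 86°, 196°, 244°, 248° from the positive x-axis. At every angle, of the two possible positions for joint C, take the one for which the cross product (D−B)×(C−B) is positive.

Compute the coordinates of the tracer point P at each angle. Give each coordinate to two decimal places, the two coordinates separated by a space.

A=(0,0), D=(5.00,0)
θ=86°: B = A + 3.00·(cos86°, sin86°) = (0.2093, 2.9927)
θ=86°: |BD| = 5.6487
θ=86°: circle(B,9.00) ∩ circle(D,4.00): a=8.5779, h=2.7239
θ=86°:   candidates: C₊=(8.9275,0.7582) cross=15.386; C₋=(6.0412,-3.8621) cross=-15.386
θ=86°:   branch + wants cross > 0 → take C=(8.9275,0.7582) (cross=15.386)
θ=86°: ex = (C−B)/|BC| = (0.9687,-0.2483); ey = (0.2483,0.9687)
θ=86°: P = B + 1.33·ex + -0.63·ey = (1.3412,2.0522)
θ=196°: B = A + 3.00·(cos196°, sin196°) = (-2.8838, -0.8269)
θ=196°: |BD| = 7.9270
θ=196°: circle(B,9.00) ∩ circle(D,4.00): a=8.0634, h=3.9977
θ=196°:   candidates: C₊=(4.7186,3.9901) cross=31.690; C₋=(5.5527,-3.9616) cross=-31.690
θ=196°:   branch + wants cross > 0 → take C=(4.7186,3.9901) (cross=31.690)
θ=196°: ex = (C−B)/|BC| = (0.8447,0.5352); ey = (-0.5352,0.8447)
θ=196°: P = B + 1.33·ex + -0.63·ey = (-1.4231,-0.6472)
θ=244°: B = A + 3.00·(cos244°, sin244°) = (-1.3151, -2.6964)
θ=244°: |BD| = 6.8667
θ=244°: circle(B,9.00) ∩ circle(D,4.00): a=8.1663, h=3.7830
θ=244°:   candidates: C₊=(4.7098,3.9895) cross=25.976; C₋=(7.6808,-2.9688) cross=-25.976
θ=244°:   branch + wants cross > 0 → take C=(4.7098,3.9895) (cross=25.976)
θ=244°: ex = (C−B)/|BC| = (0.6694,0.7429); ey = (-0.7429,0.6694)
θ=244°: P = B + 1.33·ex + -0.63·ey = (0.0432,-2.1301)
θ=248°: B = A + 3.00·(cos248°, sin248°) = (-1.1238, -2.7816)
θ=248°: |BD| = 6.7259
θ=248°: circle(B,9.00) ∩ circle(D,4.00): a=8.1950, h=3.7205
θ=248°:   candidates: C₊=(4.7989,3.9949) cross=25.024; C₋=(7.8762,-2.7799) cross=-25.024
θ=248°:   branch + wants cross > 0 → take C=(4.7989,3.9949) (cross=25.024)
θ=248°: ex = (C−B)/|BC| = (0.6581,0.7529); ey = (-0.7529,0.6581)
θ=248°: P = B + 1.33·ex + -0.63·ey = (0.2258,-2.1947)

θ=86°: 1.34 2.05
θ=196°: -1.42 -0.65
θ=244°: 0.04 -2.13
θ=248°: 0.23 -2.19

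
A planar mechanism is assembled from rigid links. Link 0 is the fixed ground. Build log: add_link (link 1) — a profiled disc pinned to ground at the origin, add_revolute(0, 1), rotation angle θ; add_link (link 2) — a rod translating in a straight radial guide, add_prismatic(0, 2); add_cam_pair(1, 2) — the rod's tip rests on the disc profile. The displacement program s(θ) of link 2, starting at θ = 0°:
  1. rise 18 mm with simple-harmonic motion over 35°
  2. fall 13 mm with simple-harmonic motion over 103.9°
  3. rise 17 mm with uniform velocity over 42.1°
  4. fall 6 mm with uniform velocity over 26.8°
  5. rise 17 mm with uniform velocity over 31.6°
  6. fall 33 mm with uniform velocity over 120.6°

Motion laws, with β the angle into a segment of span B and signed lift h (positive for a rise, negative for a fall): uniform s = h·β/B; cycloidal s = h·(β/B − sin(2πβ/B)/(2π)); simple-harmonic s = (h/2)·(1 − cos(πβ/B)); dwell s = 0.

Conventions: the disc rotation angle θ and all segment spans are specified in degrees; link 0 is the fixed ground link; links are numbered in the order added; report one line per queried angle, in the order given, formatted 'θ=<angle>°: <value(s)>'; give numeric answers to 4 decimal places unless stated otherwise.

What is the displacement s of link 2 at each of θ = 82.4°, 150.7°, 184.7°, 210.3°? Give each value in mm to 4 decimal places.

seg 1 [0°–35°] simple-harmonic, h=18: full span → s += 18 → s = 18.0000
seg 2 [35°–138.9°] simple-harmonic, h=-13: θ=82.4° here. β=47.4, B=103.9. -13/2·(1 − cos(π·0.4562)) = -5.6086 → s = 12.3914
seg 2 [35°–138.9°] simple-harmonic, h=-13: full span → s += -13 → s = 5.0000
seg 3 [138.9°–181°] uniform, h=17: θ=150.7° here. β=11.8, B=42.1. 17·11.8/42.1 = 4.7648 → s = 9.7648
seg 3 [138.9°–181°] uniform, h=17: full span → s += 17 → s = 22.0000
seg 4 [181°–207.8°] uniform, h=-6: θ=184.7° here. β=3.7, B=26.8. -6·3.7/26.8 = -0.8284 → s = 21.1716
seg 4 [181°–207.8°] uniform, h=-6: full span → s += -6 → s = 16.0000
seg 5 [207.8°–239.4°] uniform, h=17: θ=210.3° here. β=2.5, B=31.6. 17·2.5/31.6 = 1.3449 → s = 17.3449

θ=82.4°: 12.3914
θ=150.7°: 9.7648
θ=184.7°: 21.1716
θ=210.3°: 17.3449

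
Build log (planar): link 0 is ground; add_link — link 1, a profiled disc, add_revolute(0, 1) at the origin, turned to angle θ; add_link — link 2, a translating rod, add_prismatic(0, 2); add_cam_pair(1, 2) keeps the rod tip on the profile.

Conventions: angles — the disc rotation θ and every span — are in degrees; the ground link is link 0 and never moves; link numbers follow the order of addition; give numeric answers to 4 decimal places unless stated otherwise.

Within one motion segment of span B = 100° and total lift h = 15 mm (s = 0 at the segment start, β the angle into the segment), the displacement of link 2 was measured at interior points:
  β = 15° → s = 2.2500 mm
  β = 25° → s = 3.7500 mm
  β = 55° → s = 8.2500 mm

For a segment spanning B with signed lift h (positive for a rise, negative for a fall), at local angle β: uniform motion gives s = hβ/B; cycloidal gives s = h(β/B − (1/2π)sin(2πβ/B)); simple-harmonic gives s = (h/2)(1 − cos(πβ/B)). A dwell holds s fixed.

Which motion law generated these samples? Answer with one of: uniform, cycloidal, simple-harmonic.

candidates at β/B = r: uniform s = h·r (linear in β); cycloidal s = h·(r − sin(2πr)/(2π)); simple-harmonic s = (h/2)(1 − cos(πr))
β=15°: printed 2.2500 | uniform 2.2500, cycloidal 0.3186, simple-harmonic 0.8175
β=25°: printed 3.7500 | uniform 3.7500, cycloidal 1.3627, simple-harmonic 2.1967
β=55°: printed 8.2500 | uniform 8.2500, cycloidal 8.9877, simple-harmonic 8.6733
only one law matches every sample → uniform

uniform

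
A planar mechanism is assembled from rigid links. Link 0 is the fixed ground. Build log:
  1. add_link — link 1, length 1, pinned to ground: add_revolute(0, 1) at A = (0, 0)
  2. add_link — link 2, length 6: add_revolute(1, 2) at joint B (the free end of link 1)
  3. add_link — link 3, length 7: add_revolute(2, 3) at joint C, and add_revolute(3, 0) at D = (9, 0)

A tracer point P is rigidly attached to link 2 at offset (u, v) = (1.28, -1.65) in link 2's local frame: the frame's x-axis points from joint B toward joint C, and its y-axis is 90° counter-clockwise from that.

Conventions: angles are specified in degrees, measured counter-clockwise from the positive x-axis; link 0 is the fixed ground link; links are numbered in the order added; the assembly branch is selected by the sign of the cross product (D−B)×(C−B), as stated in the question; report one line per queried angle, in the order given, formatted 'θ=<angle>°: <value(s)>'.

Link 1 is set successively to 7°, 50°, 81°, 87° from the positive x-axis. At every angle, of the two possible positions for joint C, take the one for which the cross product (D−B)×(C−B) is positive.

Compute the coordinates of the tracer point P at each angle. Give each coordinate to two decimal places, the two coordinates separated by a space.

A=(0,0), D=(9.00,0)
θ=7°: B = A + 1.00·(cos7°, sin7°) = (0.9925, 0.1219)
θ=7°: |BD| = 8.0084
θ=7°: circle(B,6.00) ∩ circle(D,7.00): a=3.1925, h=5.0801
θ=7°:   candidates: C₊=(4.2620,5.1528) cross=40.684; C₋=(4.1074,-5.0063) cross=-40.684
θ=7°:   branch + wants cross > 0 → take C=(4.2620,5.1528) (cross=40.684)
θ=7°: ex = (C−B)/|BC| = (0.5449,0.8385); ey = (-0.8385,0.5449)
θ=7°: P = B + 1.28·ex + -1.65·ey = (3.0735,0.2960)
θ=50°: B = A + 1.00·(cos50°, sin50°) = (0.6428, 0.7660)
θ=50°: |BD| = 8.3922
θ=50°: circle(B,6.00) ∩ circle(D,7.00): a=3.4216, h=4.9288
θ=50°:   candidates: C₊=(4.5000,5.3619) cross=41.363; C₋=(3.6002,-4.4545) cross=-41.363
θ=50°:   branch + wants cross > 0 → take C=(4.5000,5.3619) (cross=41.363)
θ=50°: ex = (C−B)/|BC| = (0.6429,0.7660); ey = (-0.7660,0.6429)
θ=50°: P = B + 1.28·ex + -1.65·ey = (2.7295,0.6858)
θ=81°: B = A + 1.00·(cos81°, sin81°) = (0.1564, 0.9877)
θ=81°: |BD| = 8.8985
θ=81°: circle(B,6.00) ∩ circle(D,7.00): a=3.7188, h=4.7085
θ=81°:   candidates: C₊=(4.3749,5.2544) cross=41.899; C₋=(3.3297,-4.1045) cross=-41.899
θ=81°:   branch + wants cross > 0 → take C=(4.3749,5.2544) (cross=41.899)
θ=81°: ex = (C−B)/|BC| = (0.7031,0.7111); ey = (-0.7111,0.7031)
θ=81°: P = B + 1.28·ex + -1.65·ey = (2.2297,0.7378)
θ=87°: B = A + 1.00·(cos87°, sin87°) = (0.0523, 0.9986)
θ=87°: |BD| = 9.0032
θ=87°: circle(B,6.00) ∩ circle(D,7.00): a=3.7796, h=4.6599
θ=87°:   candidates: C₊=(4.3255,5.2105) cross=41.954; C₋=(3.2918,-4.0517) cross=-41.954
θ=87°:   branch + wants cross > 0 → take C=(4.3255,5.2105) (cross=41.954)
θ=87°: ex = (C−B)/|BC| = (0.7122,0.7020); ey = (-0.7020,0.7122)
θ=87°: P = B + 1.28·ex + -1.65·ey = (2.1222,0.7220)

θ=7°: 3.07 0.30
θ=50°: 2.73 0.69
θ=81°: 2.23 0.74
θ=87°: 2.12 0.72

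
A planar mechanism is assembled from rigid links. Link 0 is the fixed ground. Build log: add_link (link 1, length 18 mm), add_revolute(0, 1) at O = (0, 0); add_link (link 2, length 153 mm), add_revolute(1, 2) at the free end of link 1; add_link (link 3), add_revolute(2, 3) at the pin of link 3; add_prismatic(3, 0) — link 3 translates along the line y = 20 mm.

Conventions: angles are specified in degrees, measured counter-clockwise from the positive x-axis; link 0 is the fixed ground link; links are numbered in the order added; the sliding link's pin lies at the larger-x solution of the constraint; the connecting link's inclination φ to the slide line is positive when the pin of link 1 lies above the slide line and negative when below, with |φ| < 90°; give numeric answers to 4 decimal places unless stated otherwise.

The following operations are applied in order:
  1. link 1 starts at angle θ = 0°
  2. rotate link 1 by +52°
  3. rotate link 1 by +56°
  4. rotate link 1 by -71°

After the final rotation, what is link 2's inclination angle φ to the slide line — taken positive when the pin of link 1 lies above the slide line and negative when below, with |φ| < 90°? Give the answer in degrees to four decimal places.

geometry: r = 18 mm, L = 153 mm, e = 20 mm; θ starts at 0°
rotate link 1 by +52°: θ ← 0° +52° = 52°
rotate link 1 by +56°: θ ← 52° +56° = 108°
rotate link 1 by -71°: θ ← 108° -71° = 37°
h = r sin θ − e = 10.832670 − 20 = -9.167330
sin φ = h / L = -9.167330 / 153 = -0.05991719
φ = arcsin(-0.05991719) = -3.435059°

-3.4351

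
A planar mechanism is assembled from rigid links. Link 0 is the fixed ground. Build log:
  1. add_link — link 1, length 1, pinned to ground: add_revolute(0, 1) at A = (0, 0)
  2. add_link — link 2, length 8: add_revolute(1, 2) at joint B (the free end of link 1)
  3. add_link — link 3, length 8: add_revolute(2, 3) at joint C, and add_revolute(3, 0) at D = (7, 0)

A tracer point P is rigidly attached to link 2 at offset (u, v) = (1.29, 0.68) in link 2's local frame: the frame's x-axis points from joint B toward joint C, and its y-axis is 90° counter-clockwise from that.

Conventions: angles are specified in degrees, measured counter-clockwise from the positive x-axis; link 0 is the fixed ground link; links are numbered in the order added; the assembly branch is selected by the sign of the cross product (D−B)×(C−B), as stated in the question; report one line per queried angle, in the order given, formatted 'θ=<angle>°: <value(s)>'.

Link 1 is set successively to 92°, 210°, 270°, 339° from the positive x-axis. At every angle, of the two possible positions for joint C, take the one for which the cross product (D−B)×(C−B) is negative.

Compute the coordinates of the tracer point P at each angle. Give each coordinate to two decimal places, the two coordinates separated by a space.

A=(0,0), D=(7.00,0)
θ=92°: B = A + 1.00·(cos92°, sin92°) = (-0.0349, 0.9994)
θ=92°: |BD| = 7.1055
θ=92°: circle(B,8.00) ∩ circle(D,8.00): a=3.5528, h=7.1678
θ=92°:   candidates: C₊=(4.4907,7.5963) cross=50.931; C₋=(2.4744,-6.5969) cross=-50.931
θ=92°:   branch - wants cross < 0 → take C=(2.4744,-6.5969) (cross=-50.931)
θ=92°: ex = (C−B)/|BC| = (0.3137,-0.9495); ey = (0.9495,0.3137)
θ=92°: P = B + 1.29·ex + 0.68·ey = (1.0154,-0.0122)
θ=210°: B = A + 1.00·(cos210°, sin210°) = (-0.8660, -0.5000)
θ=210°: |BD| = 7.8819
θ=210°: circle(B,8.00) ∩ circle(D,8.00): a=3.9410, h=6.9620
θ=210°:   candidates: C₊=(2.6253,6.6979) cross=54.873; C₋=(3.5086,-7.1979) cross=-54.873
θ=210°:   branch - wants cross < 0 → take C=(3.5086,-7.1979) (cross=-54.873)
θ=210°: ex = (C−B)/|BC| = (0.5468,-0.8372); ey = (0.8372,0.5468)
θ=210°: P = B + 1.29·ex + 0.68·ey = (0.4087,-1.2082)
θ=270°: B = A + 1.00·(cos270°, sin270°) = (-0.0000, -1.0000)
θ=270°: |BD| = 7.0711
θ=270°: circle(B,8.00) ∩ circle(D,8.00): a=3.5355, h=7.1764
θ=270°:   candidates: C₊=(2.4851,6.6042) cross=50.744; C₋=(4.5149,-7.6042) cross=-50.744
θ=270°:   branch - wants cross < 0 → take C=(4.5149,-7.6042) (cross=-50.744)
θ=270°: ex = (C−B)/|BC| = (0.5644,-0.8255); ey = (0.8255,0.5644)
θ=270°: P = B + 1.29·ex + 0.68·ey = (1.2894,-1.6812)
θ=339°: B = A + 1.00·(cos339°, sin339°) = (0.9336, -0.3584)
θ=339°: |BD| = 6.0770
θ=339°: circle(B,8.00) ∩ circle(D,8.00): a=3.0385, h=7.4005
θ=339°:   candidates: C₊=(3.5304,7.2084) cross=44.973; C₋=(4.4032,-7.5668) cross=-44.973
θ=339°:   branch - wants cross < 0 → take C=(4.4032,-7.5668) (cross=-44.973)
θ=339°: ex = (C−B)/|BC| = (0.4337,-0.9011); ey = (0.9011,0.4337)
θ=339°: P = B + 1.29·ex + 0.68·ey = (2.1058,-1.2258)

θ=92°: 1.02 -0.01
θ=210°: 0.41 -1.21
θ=270°: 1.29 -1.68
θ=339°: 2.11 -1.23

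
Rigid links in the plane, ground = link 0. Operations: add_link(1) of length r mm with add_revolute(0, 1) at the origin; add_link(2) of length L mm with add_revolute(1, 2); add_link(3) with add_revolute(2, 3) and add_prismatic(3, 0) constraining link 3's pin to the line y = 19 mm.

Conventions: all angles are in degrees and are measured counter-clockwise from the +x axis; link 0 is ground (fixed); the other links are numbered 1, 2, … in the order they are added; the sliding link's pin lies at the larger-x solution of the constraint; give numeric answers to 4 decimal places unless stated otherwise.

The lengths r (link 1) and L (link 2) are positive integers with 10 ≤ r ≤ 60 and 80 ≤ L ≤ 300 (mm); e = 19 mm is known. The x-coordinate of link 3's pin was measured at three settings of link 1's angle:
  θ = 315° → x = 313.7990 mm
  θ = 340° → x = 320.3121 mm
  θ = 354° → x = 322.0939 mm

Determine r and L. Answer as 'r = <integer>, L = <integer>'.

constraint per measurement: (x − r cos θ)² + (r sin θ − e)² = L²
subtracting the θ₁ and θ₂ equations cancels the r² and L² terms:
r = (x₁² − x₂²) / (2[(x₁cos θ₁ + e sin θ₁) − (x₂cos θ₂ + e sin θ₂)]) = 24.0000 → r = 24
L² = (x₁ − r cos θ₁)² + (r sin θ₁ − e)² = 89401.0025 → L = 299.0000 → L = 299
check at θ₃=354°: x = 322.0939 (printed 322.0939) ✓

r = 24, L = 299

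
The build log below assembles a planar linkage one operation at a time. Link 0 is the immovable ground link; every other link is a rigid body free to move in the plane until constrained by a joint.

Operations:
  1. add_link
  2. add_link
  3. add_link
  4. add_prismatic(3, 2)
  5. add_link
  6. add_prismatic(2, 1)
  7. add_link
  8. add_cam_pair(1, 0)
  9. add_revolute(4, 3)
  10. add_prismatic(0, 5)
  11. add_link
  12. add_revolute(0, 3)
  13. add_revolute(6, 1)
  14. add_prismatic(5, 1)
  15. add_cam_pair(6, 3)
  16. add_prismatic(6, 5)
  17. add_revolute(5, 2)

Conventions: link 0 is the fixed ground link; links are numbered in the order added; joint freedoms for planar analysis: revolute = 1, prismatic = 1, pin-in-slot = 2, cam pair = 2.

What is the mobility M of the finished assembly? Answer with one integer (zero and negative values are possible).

ground; <1,0,0>
#1 <2,0,0>
#2 <3,0,0>
#3 <4,0,0>
P:3↔2 J1 <4,1,0>
#4 <5,1,0>
P:2↔1 J1 <5,2,0>
#5 <6,2,0>
C:1↔0 J2 <6,2,1>
R:4↔3 J1 <6,3,1>
P:0↔5 J1 <6,4,1>
#6 <7,4,1>
R:0↔3 J1 <7,5,1>
R:6↔1 J1 <7,6,1>
P:5↔1 J1 <7,7,1>
C:6↔3 J2 <7,7,2>
P:6↔5 J1 <7,8,2>
R:5↔2 J1 <7,9,2>
3×6 − 2×9 − 1×2 = -2

M = -2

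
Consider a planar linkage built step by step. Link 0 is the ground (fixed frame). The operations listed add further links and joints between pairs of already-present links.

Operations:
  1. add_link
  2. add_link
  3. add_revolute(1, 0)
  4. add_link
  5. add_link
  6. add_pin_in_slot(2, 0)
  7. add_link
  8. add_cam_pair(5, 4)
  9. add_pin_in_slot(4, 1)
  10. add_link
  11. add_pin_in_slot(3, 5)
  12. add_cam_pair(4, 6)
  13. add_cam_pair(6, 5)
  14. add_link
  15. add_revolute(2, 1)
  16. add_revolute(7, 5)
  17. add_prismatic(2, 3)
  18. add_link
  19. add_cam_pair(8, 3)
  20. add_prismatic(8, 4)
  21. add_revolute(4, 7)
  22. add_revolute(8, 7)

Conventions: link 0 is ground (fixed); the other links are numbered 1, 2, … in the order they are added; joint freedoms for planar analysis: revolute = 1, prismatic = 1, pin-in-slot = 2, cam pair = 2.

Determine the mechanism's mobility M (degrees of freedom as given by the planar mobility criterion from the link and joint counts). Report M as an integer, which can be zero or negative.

(L,J1,J2)=(1,0,0); link0 fixed
link1: (2,0,0)
link2: (3,0,0)
R 1-0 [J1]: (3,1,0)
link3: (4,1,0)
link4: (5,1,0)
PS 2-0 [J2]: (5,1,1)
link5: (6,1,1)
C 5-4 [J2]: (6,1,2)
PS 4-1 [J2]: (6,1,3)
link6: (7,1,3)
PS 3-5 [J2]: (7,1,4)
C 4-6 [J2]: (7,1,5)
C 6-5 [J2]: (7,1,6)
link7: (8,1,6)
R 2-1 [J1]: (8,2,6)
R 7-5 [J1]: (8,3,6)
P 2-3 [J1]: (8,4,6)
link8: (9,4,6)
C 8-3 [J2]: (9,4,7)
P 8-4 [J1]: (9,5,7)
R 4-7 [J1]: (9,6,7)
R 8-7 [J1]: (9,7,7)
Grübler: 3·8 − 2·7 − 7 = 3

M = 3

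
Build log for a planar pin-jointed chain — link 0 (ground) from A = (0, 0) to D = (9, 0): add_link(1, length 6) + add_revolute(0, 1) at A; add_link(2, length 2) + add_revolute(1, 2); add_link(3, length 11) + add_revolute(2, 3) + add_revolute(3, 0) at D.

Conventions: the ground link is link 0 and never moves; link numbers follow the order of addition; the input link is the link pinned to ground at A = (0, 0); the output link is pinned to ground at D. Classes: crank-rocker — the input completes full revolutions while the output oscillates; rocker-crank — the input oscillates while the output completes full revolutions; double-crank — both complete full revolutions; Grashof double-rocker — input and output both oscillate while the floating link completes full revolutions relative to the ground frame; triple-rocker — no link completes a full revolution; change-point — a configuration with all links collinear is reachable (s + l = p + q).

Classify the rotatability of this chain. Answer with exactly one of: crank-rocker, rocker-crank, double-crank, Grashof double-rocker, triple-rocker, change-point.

lengths: ground=9, input=6, coupler=2, output=11
sorted: s=2 (shortest), l=11 (longest), p+q=15
s + l = 13 vs p + q = 15
s + l < p + q (Grashof) with shortest = coupler link → Grashof double-rocker

Grashof double-rocker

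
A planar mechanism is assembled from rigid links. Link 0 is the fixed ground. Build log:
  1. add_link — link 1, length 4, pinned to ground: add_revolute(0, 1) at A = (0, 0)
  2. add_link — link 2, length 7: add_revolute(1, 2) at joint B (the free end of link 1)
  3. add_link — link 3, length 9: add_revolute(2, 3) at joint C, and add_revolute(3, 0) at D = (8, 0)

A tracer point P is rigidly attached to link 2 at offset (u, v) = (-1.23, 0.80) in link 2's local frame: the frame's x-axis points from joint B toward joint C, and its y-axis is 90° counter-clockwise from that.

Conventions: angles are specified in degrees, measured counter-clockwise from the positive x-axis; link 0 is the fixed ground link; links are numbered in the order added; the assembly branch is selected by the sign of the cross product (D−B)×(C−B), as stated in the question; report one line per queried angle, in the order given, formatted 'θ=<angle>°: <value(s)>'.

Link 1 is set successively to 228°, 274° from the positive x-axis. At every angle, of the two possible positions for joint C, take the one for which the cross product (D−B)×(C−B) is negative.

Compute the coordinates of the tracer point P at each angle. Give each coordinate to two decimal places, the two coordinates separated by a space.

A=(0,0), D=(8.00,0)
θ=228°: B = A + 4.00·(cos228°, sin228°) = (-2.6765, -2.9726)
θ=228°: |BD| = 11.0826
θ=228°: circle(B,7.00) ∩ circle(D,9.00): a=4.0976, h=5.6754
θ=228°:   candidates: C₊=(-0.2513,3.5939) cross=62.898; C₋=(2.7932,-7.3409) cross=-62.898
θ=228°:   branch - wants cross < 0 → take C=(2.7932,-7.3409) (cross=-62.898)
θ=228°: ex = (C−B)/|BC| = (0.7814,-0.6240); ey = (0.6240,0.7814)
θ=228°: P = B + -1.23·ex + 0.80·ey = (-3.1384,-1.5799)
θ=274°: B = A + 4.00·(cos274°, sin274°) = (0.2790, -3.9903)
θ=274°: |BD| = 8.6911
θ=274°: circle(B,7.00) ∩ circle(D,9.00): a=2.5046, h=6.5366
θ=274°:   candidates: C₊=(-0.4970,2.9666) cross=56.810; C₋=(5.5051,-8.6473) cross=-56.810
θ=274°:   branch - wants cross < 0 → take C=(5.5051,-8.6473) (cross=-56.810)
θ=274°: ex = (C−B)/|BC| = (0.7466,-0.6653); ey = (0.6653,0.7466)
θ=274°: P = B + -1.23·ex + 0.80·ey = (-0.1070,-2.5747)

θ=228°: -3.14 -1.58
θ=274°: -0.11 -2.57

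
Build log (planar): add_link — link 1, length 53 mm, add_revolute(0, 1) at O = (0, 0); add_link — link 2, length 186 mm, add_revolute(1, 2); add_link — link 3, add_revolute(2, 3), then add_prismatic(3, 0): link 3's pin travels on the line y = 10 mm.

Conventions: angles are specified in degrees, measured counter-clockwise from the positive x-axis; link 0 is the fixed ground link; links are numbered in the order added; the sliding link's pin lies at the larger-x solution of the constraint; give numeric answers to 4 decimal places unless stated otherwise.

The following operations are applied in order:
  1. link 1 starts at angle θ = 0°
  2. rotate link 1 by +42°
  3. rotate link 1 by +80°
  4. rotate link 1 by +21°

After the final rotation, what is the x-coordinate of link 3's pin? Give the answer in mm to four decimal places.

geometry: r = 53 mm, L = 186 mm, e = 10 mm; θ starts at 0°
rotate link 1 by +42°: θ ← 0° +42° = 42°
rotate link 1 by +80°: θ ← 42° +80° = 122°
rotate link 1 by +21°: θ ← 122° +21° = 143°
crank pin P = (r cos θ, r sin θ) = (-42.327682, 31.896196)
h = r sin θ − e = 31.896196 − 10 = 21.896196
x = r cos θ + √(L² − h²) = -42.327682 + 184.706677 = 142.378995

142.3790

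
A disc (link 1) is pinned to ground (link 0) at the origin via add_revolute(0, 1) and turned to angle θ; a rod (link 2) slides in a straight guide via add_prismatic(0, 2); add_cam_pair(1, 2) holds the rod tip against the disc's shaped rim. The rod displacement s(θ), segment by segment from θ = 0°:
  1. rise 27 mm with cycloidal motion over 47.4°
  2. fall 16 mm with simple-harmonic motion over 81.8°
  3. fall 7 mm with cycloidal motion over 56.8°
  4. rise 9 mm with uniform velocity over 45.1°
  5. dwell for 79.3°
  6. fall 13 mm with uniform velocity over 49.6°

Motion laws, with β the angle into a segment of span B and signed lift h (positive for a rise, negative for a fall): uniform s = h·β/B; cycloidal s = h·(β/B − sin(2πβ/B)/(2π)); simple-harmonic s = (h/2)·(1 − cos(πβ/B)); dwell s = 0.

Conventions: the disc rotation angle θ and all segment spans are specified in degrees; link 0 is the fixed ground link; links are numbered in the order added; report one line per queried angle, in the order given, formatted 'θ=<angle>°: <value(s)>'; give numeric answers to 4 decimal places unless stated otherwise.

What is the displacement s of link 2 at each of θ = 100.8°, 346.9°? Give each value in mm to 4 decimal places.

segment 1 (0° to 47.4°, cycloidal, h = 27) is passed completely: s = 0.0000 + (27) = 27.0000
θ = 100.8° falls in segment 2 (47.4° to 129.2°, simple-harmonic, h = -16): β = 100.8 − 47.4 = 53.4°, B = 81.8°; Δs = -16/2·(1 − cos(π·0.6528)) = -11.6947; s = 27.0000 − 11.6947 = 15.3053
segment 2 (47.4° to 129.2°, simple-harmonic, h = -16) is passed completely: s = 27.0000 + (-16) = 11.0000
segment 3 (129.2° to 186°, cycloidal, h = -7) is passed completely: s = 11.0000 + (-7) = 4.0000
segment 4 (186° to 231.1°, uniform, h = 9) is passed completely: s = 4.0000 + (9) = 13.0000
segment 5 (231.1° to 310.4°, dwell): s unchanged at 13.0000
θ = 346.9° falls in segment 6 (310.4° to 360°, uniform, h = -13): β = 346.9 − 310.4 = 36.5°, B = 49.6°; Δs = -13·36.5/49.6 = -9.5665; s = 13.0000 − 9.5665 = 3.4335

θ=100.8°: 15.3053
θ=346.9°: 3.4335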